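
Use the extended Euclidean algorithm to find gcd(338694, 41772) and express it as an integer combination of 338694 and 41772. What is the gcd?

6

Repeated division:
338694 = 8×41772 + 4518
41772 = 9×4518 + 1110
4518 = 4×1110 + 78
1110 = 14×78 + 18
78 = 4×18 + 6
18 = 3×6 + 0
gcd(338694, 41772) = 6.
Back-substituting:
6 = 78 − 4·18
6 = −4·1110 + 57·78
6 = 57·4518 − 232·1110
6 = −232·41772 + 2145·4518
6 = 2145·338694 − 17392·41772
So 6 = (2145)·338694 + (-17392)·41772.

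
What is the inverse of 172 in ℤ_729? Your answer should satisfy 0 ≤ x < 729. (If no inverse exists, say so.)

Apply the Euclidean algorithm to 729 and 172:
729 = 4*172 + 41
172 = 4*41 + 8
41 = 5*8 + 1
8 = 8*1 + 0
The gcd is 1. Working backward:
1 = 41 − 5·8
1 = −5·172 + 21·41
1 = 21·729 − 89·172
Hence 172⁻¹ ≡ -89 ≡ 640 (mod 729).

640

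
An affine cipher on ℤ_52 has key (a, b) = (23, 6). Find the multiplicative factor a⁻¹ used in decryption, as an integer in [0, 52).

Apply the Euclidean algorithm to 52 and 23:
52 = 2*23 + 6
23 = 3*6 + 5
6 = 1*5 + 1
5 = 5*1 + 0
gcd = 1, so the inverse exists. Back-substitute:
1 = 6 − 5
1 = −23 + 4·6
1 = 4·52 − 9·23
Thus 23·(-9) ≡ 1 (mod 52); reducing, -9 mod 52 = 43.

43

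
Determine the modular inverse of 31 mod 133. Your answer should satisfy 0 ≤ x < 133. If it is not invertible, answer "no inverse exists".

103

gcd(133, 31) by repeated division:
133 = 4×31 + 9
31 = 3×9 + 4
9 = 2×4 + 1
4 = 4×1 + 0
gcd = 1, so the inverse exists. Back-substitute:
1 = 9 − 2·4
1 = −2·31 + 7·9
1 = 7·133 − 30·31
Thus 31·(-30) ≡ 1 (mod 133); reducing, -30 mod 133 = 103.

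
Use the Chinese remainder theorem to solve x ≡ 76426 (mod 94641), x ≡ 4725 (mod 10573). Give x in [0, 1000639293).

Write x = 76426 + 94641·k. Then 94641·k ≡ 4725 − 76426 ≡ 2310 (mod 10573).
Need 94641⁻¹ mod 10573. Extended Euclid on (10573, 10057):
10573 = 1·10057 + 516
10057 = 19·516 + 253
516 = 2·253 + 10
253 = 25·10 + 3
10 = 3·3 + 1
3 = 3·1 + 0
Back-substitute:
1 = 10 − 3·3
1 = −3·253 + 76·10
1 = 76·516 − 155·253
1 = −155·10057 + 3021·516
1 = 3021·10573 − 3176·10057
94641⁻¹ ≡ 7397 (mod 10573), so k ≡ 7397·2310 ≡ 1102 (mod 10573).
x = 76426 + 94641·1102 = 104370808.

104370808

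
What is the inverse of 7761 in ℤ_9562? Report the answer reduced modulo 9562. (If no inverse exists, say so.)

9047

Run Euclid on (9562, 7761):
9562 = 1×7761 + 1801
7761 = 4×1801 + 557
1801 = 3×557 + 130
557 = 4×130 + 37
130 = 3×37 + 19
37 = 1×19 + 18
19 = 1×18 + 1
18 = 18×1 + 0
gcd = 1, so the inverse exists. Back-substitute:
1 = 19 − 18
1 = −37 + 2·19
1 = 2·130 − 7·37
1 = −7·557 + 30·130
1 = 30·1801 − 97·557
1 = −97·7761 + 418·1801
1 = 418·9562 − 515·7761
So 7761·(-515) ≡ 1 (mod 9562), and -515 ≡ 9047 (mod 9562).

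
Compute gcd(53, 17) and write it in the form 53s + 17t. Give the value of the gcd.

Euclidean algorithm:
53 = 3·17 + 2
17 = 8·2 + 1
2 = 2·1 + 0
gcd(53, 17) = 1.
Express as a combination:
1 = 17 − 8·2
1 = −8·53 + 25·17
So 1 = (-8)·53 + (25)·17.

1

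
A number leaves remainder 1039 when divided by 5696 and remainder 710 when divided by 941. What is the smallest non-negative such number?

Write x = 1039 + 5696·k. Then 5696·k ≡ 710 − 1039 ≡ 612 (mod 941).
Need 5696⁻¹ mod 941. Extended Euclid on (941, 50):
941 = 18*50 + 41
50 = 1*41 + 9
41 = 4*9 + 5
9 = 1*5 + 4
5 = 1*4 + 1
4 = 4*1 + 0
Back-substitute:
1 = 5 − 4
1 = −9 + 2·5
1 = 2·41 − 9·9
1 = −9·50 + 11·41
1 = 11·941 − 207·50
5696⁻¹ ≡ 734 (mod 941), so k ≡ 734·612 ≡ 351 (mod 941).
x = 1039 + 5696·351 = 2000335.

2000335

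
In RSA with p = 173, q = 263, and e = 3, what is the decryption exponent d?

30043

φ(n) = (p−1)(q−1) = 172·262 = 45064.
Need d with 3·d ≡ 1 (mod 45064). Apply the extended Euclidean algorithm:
45064 = 15021×3 + 1
3 = 3×1 + 0
Back-substitute:
1 = 45064 − 15021·3
So 3·(-15021) ≡ 1 (mod 45064), hence d ≡ -15021 ≡ 30043 (mod 45064).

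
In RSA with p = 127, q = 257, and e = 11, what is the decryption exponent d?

23459

φ(n) = (p−1)(q−1) = 126·256 = 32256.
Need d with 11·d ≡ 1 (mod 32256). Apply the extended Euclidean algorithm:
32256 = 2932·11 + 4
11 = 2·4 + 3
4 = 1·3 + 1
3 = 3·1 + 0
Back-substitute:
1 = 4 − 3
1 = −11 + 3·4
1 = 3·32256 − 8797·11
So 11·(-8797) ≡ 1 (mod 32256), hence d ≡ -8797 ≡ 23459 (mod 32256).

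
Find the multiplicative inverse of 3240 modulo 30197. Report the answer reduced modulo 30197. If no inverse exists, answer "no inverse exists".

24111

Run Euclid on (30197, 3240):
30197 = 9×3240 + 1037
3240 = 3×1037 + 129
1037 = 8×129 + 5
129 = 25×5 + 4
5 = 1×4 + 1
4 = 4×1 + 0
The gcd is 1. Working backward:
1 = 5 − 4
1 = −129 + 26·5
1 = 26·1037 − 209·129
1 = −209·3240 + 653·1037
1 = 653·30197 − 6086·3240
So 3240·(-6086) ≡ 1 (mod 30197), and -6086 ≡ 24111 (mod 30197).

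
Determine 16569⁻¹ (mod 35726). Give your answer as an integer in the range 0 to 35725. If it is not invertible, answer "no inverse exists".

Extended Euclidean algorithm:
35726 = 2*16569 + 2588
16569 = 6*2588 + 1041
2588 = 2*1041 + 506
1041 = 2*506 + 29
506 = 17*29 + 13
29 = 2*13 + 3
13 = 4*3 + 1
3 = 3*1 + 0
Since gcd(16569, 35726) = 1, back-substitute to write 1 as a combination:
1 = 13 − 4·3
1 = −4·29 + 9·13
1 = 9·506 − 157·29
1 = −157·1041 + 323·506
1 = 323·2588 − 803·1041
1 = −803·16569 + 5141·2588
1 = 5141·35726 − 11085·16569
Hence 16569⁻¹ ≡ -11085 ≡ 24641 (mod 35726).

24641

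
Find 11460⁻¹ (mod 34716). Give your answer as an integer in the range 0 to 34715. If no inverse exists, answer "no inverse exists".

no inverse exists

Compute gcd(11460, 34716):
34716 = 3×11460 + 336
11460 = 34×336 + 36
336 = 9×36 + 12
36 = 3×12 + 0
Since gcd = 12 > 1, 11460 is not a unit mod 34716.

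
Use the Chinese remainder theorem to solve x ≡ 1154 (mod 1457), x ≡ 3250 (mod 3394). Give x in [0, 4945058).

Write x = 1154 + 1457·k. Then 1457·k ≡ 3250 − 1154 ≡ 2096 (mod 3394).
Need 1457⁻¹ mod 3394. Extended Euclid on (3394, 1457):
3394 = 2·1457 + 480
1457 = 3·480 + 17
480 = 28·17 + 4
17 = 4·4 + 1
4 = 4·1 + 0
Back-substitute:
1 = 17 − 4·4
1 = −4·480 + 113·17
1 = 113·1457 − 343·480
1 = −343·3394 + 799·1457
1457⁻¹ ≡ 799 (mod 3394), so k ≡ 799·2096 ≡ 1462 (mod 3394).
x = 1154 + 1457·1462 = 2131288.

2131288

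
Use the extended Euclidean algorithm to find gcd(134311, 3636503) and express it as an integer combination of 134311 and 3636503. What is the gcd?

1

Euclidean algorithm:
3636503 = 27*134311 + 10106
134311 = 13*10106 + 2933
10106 = 3*2933 + 1307
2933 = 2*1307 + 319
1307 = 4*319 + 31
319 = 10*31 + 9
31 = 3*9 + 4
9 = 2*4 + 1
4 = 4*1 + 0
gcd(134311, 3636503) = 1.
Express as a combination:
1 = 9 − 2·4
1 = −2·31 + 7·9
1 = 7·319 − 72·31
1 = −72·1307 + 295·319
1 = 295·2933 − 662·1307
1 = −662·10106 + 2281·2933
1 = 2281·134311 − 30315·10106
1 = −30315·3636503 + 820786·134311
So 1 = (-30315)·3636503 + (820786)·134311.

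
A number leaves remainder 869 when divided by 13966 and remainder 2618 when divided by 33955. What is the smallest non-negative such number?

236431283

Write x = 869 + 13966·k. Then 13966·k ≡ 2618 − 869 ≡ 1749 (mod 33955).
Need 13966⁻¹ mod 33955. Extended Euclid on (33955, 13966):
33955 = 2*13966 + 6023
13966 = 2*6023 + 1920
6023 = 3*1920 + 263
1920 = 7*263 + 79
263 = 3*79 + 26
79 = 3*26 + 1
26 = 26*1 + 0
Back-substitute:
1 = 79 − 3·26
1 = −3·263 + 10·79
1 = 10·1920 − 73·263
1 = −73·6023 + 229·1920
1 = 229·13966 − 531·6023
1 = −531·33955 + 1291·13966
13966⁻¹ ≡ 1291 (mod 33955), so k ≡ 1291·1749 ≡ 16929 (mod 33955).
x = 869 + 13966·16929 = 236431283.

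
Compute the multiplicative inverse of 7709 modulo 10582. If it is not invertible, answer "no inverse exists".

Compute gcd(7709, 10582):
10582 = 1*7709 + 2873
7709 = 2*2873 + 1963
2873 = 1*1963 + 910
1963 = 2*910 + 143
910 = 6*143 + 52
143 = 2*52 + 39
52 = 1*39 + 13
39 = 3*13 + 0
The gcd is 13, not 1, hence no inverse exists.

no inverse exists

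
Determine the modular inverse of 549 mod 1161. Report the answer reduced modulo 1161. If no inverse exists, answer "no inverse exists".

no inverse exists

Euclidean algorithm on 1161, 549:
1161 = 2×549 + 63
549 = 8×63 + 45
63 = 1×45 + 18
45 = 2×18 + 9
18 = 2×9 + 0
gcd(549, 1161) = 9 ≠ 1, so 549 has no multiplicative inverse modulo 1161.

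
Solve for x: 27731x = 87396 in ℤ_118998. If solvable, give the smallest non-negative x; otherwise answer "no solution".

no solution

gcd(27731, 118998):
118998 = 4*27731 + 8074
27731 = 3*8074 + 3509
8074 = 2*3509 + 1056
3509 = 3*1056 + 341
1056 = 3*341 + 33
341 = 10*33 + 11
33 = 3*11 + 0
gcd = 11, but 11 ∤ 87396, so the congruence has no solution.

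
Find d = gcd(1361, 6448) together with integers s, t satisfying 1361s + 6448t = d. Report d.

Repeated division:
6448 = 4*1361 + 1004
1361 = 1*1004 + 357
1004 = 2*357 + 290
357 = 1*290 + 67
290 = 4*67 + 22
67 = 3*22 + 1
22 = 22*1 + 0
gcd(1361, 6448) = 1.
Working backward:
1 = 67 − 3·22
1 = −3·290 + 13·67
1 = 13·357 − 16·290
1 = −16·1004 + 45·357
1 = 45·1361 − 61·1004
1 = −61·6448 + 289·1361
So 1 = (-61)·6448 + (289)·1361.

1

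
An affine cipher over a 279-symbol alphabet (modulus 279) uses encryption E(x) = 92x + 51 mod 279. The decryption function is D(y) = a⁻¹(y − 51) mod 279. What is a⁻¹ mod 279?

185

Run Euclid on (279, 92):
279 = 3·92 + 3
92 = 30·3 + 2
3 = 1·2 + 1
2 = 2·1 + 0
Since gcd(92, 279) = 1, back-substitute to write 1 as a combination:
1 = 3 − 2
1 = −92 + 31·3
1 = 31·279 − 94·92
So 92·(-94) ≡ 1 (mod 279), and -94 ≡ 185 (mod 279).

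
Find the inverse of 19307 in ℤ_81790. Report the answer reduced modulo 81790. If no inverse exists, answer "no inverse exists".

gcd(81790, 19307) by repeated division:
81790 = 4×19307 + 4562
19307 = 4×4562 + 1059
4562 = 4×1059 + 326
1059 = 3×326 + 81
326 = 4×81 + 2
81 = 40×2 + 1
2 = 2×1 + 0
gcd = 1, so the inverse exists. Back-substitute:
1 = 81 − 40·2
1 = −40·326 + 161·81
1 = 161·1059 − 523·326
1 = −523·4562 + 2253·1059
1 = 2253·19307 − 9535·4562
1 = −9535·81790 + 40393·19307
So 19307·40393 ≡ 1 (mod 81790).

40393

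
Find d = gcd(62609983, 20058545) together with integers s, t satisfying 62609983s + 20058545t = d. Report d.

1

Repeated division:
62609983 = 3×20058545 + 2434348
20058545 = 8×2434348 + 583761
2434348 = 4×583761 + 99304
583761 = 5×99304 + 87241
99304 = 1×87241 + 12063
87241 = 7×12063 + 2800
12063 = 4×2800 + 863
2800 = 3×863 + 211
863 = 4×211 + 19
211 = 11×19 + 2
19 = 9×2 + 1
2 = 2×1 + 0
gcd(62609983, 20058545) = 1.
Working backward:
1 = 19 − 9·2
1 = −9·211 + 100·19
1 = 100·863 − 409·211
1 = −409·2800 + 1327·863
1 = 1327·12063 − 5717·2800
1 = −5717·87241 + 41346·12063
1 = 41346·99304 − 47063·87241
1 = −47063·583761 + 276661·99304
1 = 276661·2434348 − 1153707·583761
1 = −1153707·20058545 + 9506317·2434348
1 = 9506317·62609983 − 29672658·20058545
So 1 = (9506317)·62609983 + (-29672658)·20058545.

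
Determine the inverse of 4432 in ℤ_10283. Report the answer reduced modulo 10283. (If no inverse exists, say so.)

Run Euclid on (10283, 4432):
10283 = 2×4432 + 1419
4432 = 3×1419 + 175
1419 = 8×175 + 19
175 = 9×19 + 4
19 = 4×4 + 3
4 = 1×3 + 1
3 = 3×1 + 0
gcd = 1, so the inverse exists. Back-substitute:
1 = 4 − 3
1 = −19 + 5·4
1 = 5·175 − 46·19
1 = −46·1419 + 373·175
1 = 373·4432 − 1165·1419
1 = −1165·10283 + 2703·4432
So 4432·2703 ≡ 1 (mod 10283).

2703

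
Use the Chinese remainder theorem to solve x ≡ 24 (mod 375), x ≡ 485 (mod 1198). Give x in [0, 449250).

Write x = 24 + 375·k. Then 375·k ≡ 485 − 24 ≡ 461 (mod 1198).
Need 375⁻¹ mod 1198. Extended Euclid on (1198, 375):
1198 = 3·375 + 73
375 = 5·73 + 10
73 = 7·10 + 3
10 = 3·3 + 1
3 = 3·1 + 0
Back-substitute:
1 = 10 − 3·3
1 = −3·73 + 22·10
1 = 22·375 − 113·73
1 = −113·1198 + 361·375
375⁻¹ ≡ 361 (mod 1198), so k ≡ 361·461 ≡ 1097 (mod 1198).
x = 24 + 375·1097 = 411399.

411399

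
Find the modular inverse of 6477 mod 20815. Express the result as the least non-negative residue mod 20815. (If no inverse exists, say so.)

Run Euclid on (20815, 6477):
20815 = 3×6477 + 1384
6477 = 4×1384 + 941
1384 = 1×941 + 443
941 = 2×443 + 55
443 = 8×55 + 3
55 = 18×3 + 1
3 = 3×1 + 0
The gcd is 1. Working backward:
1 = 55 − 18·3
1 = −18·443 + 145·55
1 = 145·941 − 308·443
1 = −308·1384 + 453·941
1 = 453·6477 − 2120·1384
1 = −2120·20815 + 6813·6477
So 6477·6813 ≡ 1 (mod 20815).

6813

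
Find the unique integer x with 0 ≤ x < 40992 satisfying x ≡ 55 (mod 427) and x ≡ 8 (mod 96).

Write x = 55 + 427·k. Then 427·k ≡ 8 − 55 ≡ 49 (mod 96).
Need 427⁻¹ mod 96. Extended Euclid on (96, 43):
96 = 2*43 + 10
43 = 4*10 + 3
10 = 3*3 + 1
3 = 3*1 + 0
Back-substitute:
1 = 10 − 3·3
1 = −3·43 + 13·10
1 = 13·96 − 29·43
427⁻¹ ≡ 67 (mod 96), so k ≡ 67·49 ≡ 19 (mod 96).
x = 55 + 427·19 = 8168.

8168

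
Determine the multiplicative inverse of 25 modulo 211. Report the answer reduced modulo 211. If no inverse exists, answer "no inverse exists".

76

Extended Euclidean algorithm:
211 = 8·25 + 11
25 = 2·11 + 3
11 = 3·3 + 2
3 = 1·2 + 1
2 = 2·1 + 0
The gcd is 1. Working backward:
1 = 3 − 2
1 = −11 + 4·3
1 = 4·25 − 9·11
1 = −9·211 + 76·25
So 25·76 ≡ 1 (mod 211).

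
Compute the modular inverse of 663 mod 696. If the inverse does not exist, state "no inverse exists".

no inverse exists

Euclidean algorithm on 696, 663:
696 = 1×663 + 33
663 = 20×33 + 3
33 = 11×3 + 0
gcd(663, 696) = 3 ≠ 1, so 663 has no multiplicative inverse modulo 696.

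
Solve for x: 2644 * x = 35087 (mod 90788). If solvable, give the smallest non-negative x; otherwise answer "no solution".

gcd(2644, 90788):
90788 = 34·2644 + 892
2644 = 2·892 + 860
892 = 1·860 + 32
860 = 26·32 + 28
32 = 1·28 + 4
28 = 7·4 + 0
gcd = 4, but 4 ∤ 35087, so the congruence has no solution.

no solution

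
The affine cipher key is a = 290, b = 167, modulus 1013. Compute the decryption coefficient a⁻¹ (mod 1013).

255

Run Euclid on (1013, 290):
1013 = 3×290 + 143
290 = 2×143 + 4
143 = 35×4 + 3
4 = 1×3 + 1
3 = 3×1 + 0
Since gcd(290, 1013) = 1, back-substitute to write 1 as a combination:
1 = 4 − 3
1 = −143 + 36·4
1 = 36·290 − 73·143
1 = −73·1013 + 255·290
So 290·255 ≡ 1 (mod 1013).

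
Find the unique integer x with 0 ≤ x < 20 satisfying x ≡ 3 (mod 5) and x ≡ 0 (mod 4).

8

Write x = 3 + 5·k. Then 5·k ≡ 0 − 3 ≡ 1 (mod 4).
Need 5⁻¹ mod 4. Extended Euclid on (4, 1):
4 = 4·1 + 0
5⁻¹ ≡ 1 (mod 4), so k ≡ 1·1 ≡ 1 (mod 4).
x = 3 + 5·1 = 8.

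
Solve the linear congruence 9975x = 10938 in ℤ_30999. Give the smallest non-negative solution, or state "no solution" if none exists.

First find gcd(9975, 30999):
30999 = 3*9975 + 1074
9975 = 9*1074 + 309
1074 = 3*309 + 147
309 = 2*147 + 15
147 = 9*15 + 12
15 = 1*12 + 3
12 = 4*3 + 0
gcd = 3 and 3 | 10938, so solutions exist. Divide through by 3: 3325x ≡ 3646 (mod 10333).
Now find 3325⁻¹ mod 10333:
10333 = 3·3325 + 358
3325 = 9·358 + 103
358 = 3·103 + 49
103 = 2·49 + 5
49 = 9·5 + 4
5 = 1·4 + 1
4 = 4·1 + 0
Back-substitute:
1 = 5 − 4
1 = −49 + 10·5
1 = 10·103 − 21·49
1 = −21·358 + 73·103
1 = 73·3325 − 678·358
1 = −678·10333 + 2107·3325
So 3325⁻¹ ≡ 2107 (mod 10333).
Then x ≡ 2107·3646 ≡ 4703 (mod 10333); the smallest non-negative solution is x = 4703.

4703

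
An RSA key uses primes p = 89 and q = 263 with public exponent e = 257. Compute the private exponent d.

5921

φ(n) = (p−1)(q−1) = 88·262 = 23056.
Need d with 257·d ≡ 1 (mod 23056). Apply the extended Euclidean algorithm:
23056 = 89×257 + 183
257 = 1×183 + 74
183 = 2×74 + 35
74 = 2×35 + 4
35 = 8×4 + 3
4 = 1×3 + 1
3 = 3×1 + 0
Back-substitute:
1 = 4 − 3
1 = −35 + 9·4
1 = 9·74 − 19·35
1 = −19·183 + 47·74
1 = 47·257 − 66·183
1 = −66·23056 + 5921·257
So 257·5921 ≡ 1 (mod 23056), hence d = 5921.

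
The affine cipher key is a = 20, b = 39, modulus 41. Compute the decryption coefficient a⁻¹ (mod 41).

39

Apply the Euclidean algorithm to 41 and 20:
41 = 2*20 + 1
20 = 20*1 + 0
gcd = 1, so the inverse exists. Back-substitute:
1 = 41 − 2·20
Thus 20·(-2) ≡ 1 (mod 41); reducing, -2 mod 41 = 39.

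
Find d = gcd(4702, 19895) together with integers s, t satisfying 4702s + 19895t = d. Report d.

Repeated division:
19895 = 4·4702 + 1087
4702 = 4·1087 + 354
1087 = 3·354 + 25
354 = 14·25 + 4
25 = 6·4 + 1
4 = 4·1 + 0
gcd(4702, 19895) = 1.
Express as a combination:
1 = 25 − 6·4
1 = −6·354 + 85·25
1 = 85·1087 − 261·354
1 = −261·4702 + 1129·1087
1 = 1129·19895 − 4777·4702
So 1 = (1129)·19895 + (-4777)·4702.

1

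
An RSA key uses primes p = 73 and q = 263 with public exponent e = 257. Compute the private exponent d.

18497

φ(n) = (p−1)(q−1) = 72·262 = 18864.
Need d with 257·d ≡ 1 (mod 18864). Apply the extended Euclidean algorithm:
18864 = 73·257 + 103
257 = 2·103 + 51
103 = 2·51 + 1
51 = 51·1 + 0
Back-substitute:
1 = 103 − 2·51
1 = −2·257 + 5·103
1 = 5·18864 − 367·257
So 257·(-367) ≡ 1 (mod 18864), hence d ≡ -367 ≡ 18497 (mod 18864).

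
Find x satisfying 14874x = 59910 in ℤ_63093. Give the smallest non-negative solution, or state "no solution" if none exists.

First find gcd(14874, 63093):
63093 = 4*14874 + 3597
14874 = 4*3597 + 486
3597 = 7*486 + 195
486 = 2*195 + 96
195 = 2*96 + 3
96 = 32*3 + 0
gcd = 3 and 3 | 59910, so solutions exist. Divide through by 3: 4958x ≡ 19970 (mod 21031).
Now find 4958⁻¹ mod 21031:
21031 = 4*4958 + 1199
4958 = 4*1199 + 162
1199 = 7*162 + 65
162 = 2*65 + 32
65 = 2*32 + 1
32 = 32*1 + 0
Back-substitute:
1 = 65 − 2·32
1 = −2·162 + 5·65
1 = 5·1199 − 37·162
1 = −37·4958 + 153·1199
1 = 153·21031 − 649·4958
So 4958·(-649) ≡ 1 (mod 21031), i.e. 4958⁻¹ ≡ 20382.
Then x ≡ 20382·19970 ≡ 15597 (mod 21031); the smallest non-negative solution is x = 15597.

15597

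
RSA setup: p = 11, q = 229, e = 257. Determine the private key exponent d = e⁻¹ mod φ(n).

1313

φ(n) = (p−1)(q−1) = 10·228 = 2280.
Need d with 257·d ≡ 1 (mod 2280). Apply the extended Euclidean algorithm:
2280 = 8×257 + 224
257 = 1×224 + 33
224 = 6×33 + 26
33 = 1×26 + 7
26 = 3×7 + 5
7 = 1×5 + 2
5 = 2×2 + 1
2 = 2×1 + 0
Back-substitute:
1 = 5 − 2·2
1 = −2·7 + 3·5
1 = 3·26 − 11·7
1 = −11·33 + 14·26
1 = 14·224 − 95·33
1 = −95·257 + 109·224
1 = 109·2280 − 967·257
So 257·(-967) ≡ 1 (mod 2280), hence d ≡ -967 ≡ 1313 (mod 2280).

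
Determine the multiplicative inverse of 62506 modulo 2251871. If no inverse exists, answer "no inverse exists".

Run Euclid on (2251871, 62506):
2251871 = 36×62506 + 1655
62506 = 37×1655 + 1271
1655 = 1×1271 + 384
1271 = 3×384 + 119
384 = 3×119 + 27
119 = 4×27 + 11
27 = 2×11 + 5
11 = 2×5 + 1
5 = 5×1 + 0
gcd = 1, so the inverse exists. Back-substitute:
1 = 11 − 2·5
1 = −2·27 + 5·11
1 = 5·119 − 22·27
1 = −22·384 + 71·119
1 = 71·1271 − 235·384
1 = −235·1655 + 306·1271
1 = 306·62506 − 11557·1655
1 = −11557·2251871 + 416358·62506
So 62506·416358 ≡ 1 (mod 2251871).

416358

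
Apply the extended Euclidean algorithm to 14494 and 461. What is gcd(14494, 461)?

1

Apply Euclid's algorithm to 14494 and 461:
14494 = 31*461 + 203
461 = 2*203 + 55
203 = 3*55 + 38
55 = 1*38 + 17
38 = 2*17 + 4
17 = 4*4 + 1
4 = 4*1 + 0
gcd(14494, 461) = 1.
Working backward:
1 = 17 − 4·4
1 = −4·38 + 9·17
1 = 9·55 − 13·38
1 = −13·203 + 48·55
1 = 48·461 − 109·203
1 = −109·14494 + 3427·461
So 1 = (-109)·14494 + (3427)·461.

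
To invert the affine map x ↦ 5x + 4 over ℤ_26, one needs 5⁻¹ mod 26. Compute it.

21

Extended Euclidean algorithm:
26 = 5·5 + 1
5 = 5·1 + 0
gcd = 1, so the inverse exists. Back-substitute:
1 = 26 − 5·5
So 5·(-5) ≡ 1 (mod 26), and -5 ≡ 21 (mod 26).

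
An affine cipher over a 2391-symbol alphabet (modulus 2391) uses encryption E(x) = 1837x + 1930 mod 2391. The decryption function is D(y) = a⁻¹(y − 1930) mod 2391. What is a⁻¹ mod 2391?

82

Apply the Euclidean algorithm to 2391 and 1837:
2391 = 1*1837 + 554
1837 = 3*554 + 175
554 = 3*175 + 29
175 = 6*29 + 1
29 = 29*1 + 0
The gcd is 1. Working backward:
1 = 175 − 6·29
1 = −6·554 + 19·175
1 = 19·1837 − 63·554
1 = −63·2391 + 82·1837
So 1837·82 ≡ 1 (mod 2391).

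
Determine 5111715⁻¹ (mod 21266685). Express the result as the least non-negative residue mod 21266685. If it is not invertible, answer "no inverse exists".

no inverse exists

Euclidean algorithm on 21266685, 5111715:
21266685 = 4*5111715 + 819825
5111715 = 6*819825 + 192765
819825 = 4*192765 + 48765
192765 = 3*48765 + 46470
48765 = 1*46470 + 2295
46470 = 20*2295 + 570
2295 = 4*570 + 15
570 = 38*15 + 0
Since gcd = 15 > 1, 5111715 is not a unit mod 21266685.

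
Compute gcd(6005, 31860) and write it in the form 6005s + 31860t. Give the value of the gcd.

5

Euclidean algorithm:
31860 = 5·6005 + 1835
6005 = 3·1835 + 500
1835 = 3·500 + 335
500 = 1·335 + 165
335 = 2·165 + 5
165 = 33·5 + 0
gcd(6005, 31860) = 5.
Back-substituting:
5 = 335 − 2·165
5 = −2·500 + 3·335
5 = 3·1835 − 11·500
5 = −11·6005 + 36·1835
5 = 36·31860 − 191·6005
So 5 = (36)·31860 + (-191)·6005.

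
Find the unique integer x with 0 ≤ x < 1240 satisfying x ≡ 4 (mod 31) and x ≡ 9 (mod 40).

Write x = 4 + 31·k. Then 31·k ≡ 9 − 4 ≡ 5 (mod 40).
Need 31⁻¹ mod 40. Extended Euclid on (40, 31):
40 = 1×31 + 9
31 = 3×9 + 4
9 = 2×4 + 1
4 = 4×1 + 0
Back-substitute:
1 = 9 − 2·4
1 = −2·31 + 7·9
1 = 7·40 − 9·31
31⁻¹ ≡ 31 (mod 40), so k ≡ 31·5 ≡ 35 (mod 40).
x = 4 + 31·35 = 1089.

1089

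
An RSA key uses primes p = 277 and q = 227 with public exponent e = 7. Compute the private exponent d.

φ(n) = (p−1)(q−1) = 276·226 = 62376.
Need d with 7·d ≡ 1 (mod 62376). Apply the extended Euclidean algorithm:
62376 = 8910·7 + 6
7 = 1·6 + 1
6 = 6·1 + 0
Back-substitute:
1 = 7 − 6
1 = −62376 + 8911·7
So 7·8911 ≡ 1 (mod 62376), hence d = 8911.

8911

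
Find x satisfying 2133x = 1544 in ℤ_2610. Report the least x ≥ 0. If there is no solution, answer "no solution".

gcd(2133, 2610):
2610 = 1×2133 + 477
2133 = 4×477 + 225
477 = 2×225 + 27
225 = 8×27 + 9
27 = 3×9 + 0
gcd = 9, but 9 ∤ 1544, so the congruence has no solution.

no solution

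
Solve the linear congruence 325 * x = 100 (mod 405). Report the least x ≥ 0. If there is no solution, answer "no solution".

First find gcd(325, 405):
405 = 1×325 + 80
325 = 4×80 + 5
80 = 16×5 + 0
gcd = 5 and 5 | 100, so solutions exist. Divide through by 5: 65x ≡ 20 (mod 81).
Now find 65⁻¹ mod 81:
81 = 1*65 + 16
65 = 4*16 + 1
16 = 16*1 + 0
Back-substitute:
1 = 65 − 4·16
1 = −4·81 + 5·65
So 65⁻¹ ≡ 5 (mod 81).
Then x ≡ 5·20 ≡ 19 (mod 81); the smallest non-negative solution is x = 19.

19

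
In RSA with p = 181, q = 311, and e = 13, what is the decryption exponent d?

12877

φ(n) = (p−1)(q−1) = 180·310 = 55800.
Need d with 13·d ≡ 1 (mod 55800). Apply the extended Euclidean algorithm:
55800 = 4292·13 + 4
13 = 3·4 + 1
4 = 4·1 + 0
Back-substitute:
1 = 13 − 3·4
1 = −3·55800 + 12877·13
So 13·12877 ≡ 1 (mod 55800), hence d = 12877.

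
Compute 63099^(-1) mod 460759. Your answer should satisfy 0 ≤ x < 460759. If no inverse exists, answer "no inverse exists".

28734

Run Euclid on (460759, 63099):
460759 = 7*63099 + 19066
63099 = 3*19066 + 5901
19066 = 3*5901 + 1363
5901 = 4*1363 + 449
1363 = 3*449 + 16
449 = 28*16 + 1
16 = 16*1 + 0
gcd = 1, so the inverse exists. Back-substitute:
1 = 449 − 28·16
1 = −28·1363 + 85·449
1 = 85·5901 − 368·1363
1 = −368·19066 + 1189·5901
1 = 1189·63099 − 3935·19066
1 = −3935·460759 + 28734·63099
So 63099·28734 ≡ 1 (mod 460759).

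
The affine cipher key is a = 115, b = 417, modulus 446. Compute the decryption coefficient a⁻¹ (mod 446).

gcd(446, 115) by repeated division:
446 = 3·115 + 101
115 = 1·101 + 14
101 = 7·14 + 3
14 = 4·3 + 2
3 = 1·2 + 1
2 = 2·1 + 0
gcd = 1, so the inverse exists. Back-substitute:
1 = 3 − 2
1 = −14 + 5·3
1 = 5·101 − 36·14
1 = −36·115 + 41·101
1 = 41·446 − 159·115
Hence 115⁻¹ ≡ -159 ≡ 287 (mod 446).

287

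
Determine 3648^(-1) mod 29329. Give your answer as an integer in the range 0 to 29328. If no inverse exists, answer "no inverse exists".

Apply the Euclidean algorithm to 29329 and 3648:
29329 = 8*3648 + 145
3648 = 25*145 + 23
145 = 6*23 + 7
23 = 3*7 + 2
7 = 3*2 + 1
2 = 2*1 + 0
gcd = 1, so the inverse exists. Back-substitute:
1 = 7 − 3·2
1 = −3·23 + 10·7
1 = 10·145 − 63·23
1 = −63·3648 + 1585·145
1 = 1585·29329 − 12743·3648
Thus 3648·(-12743) ≡ 1 (mod 29329); reducing, -12743 mod 29329 = 16586.

16586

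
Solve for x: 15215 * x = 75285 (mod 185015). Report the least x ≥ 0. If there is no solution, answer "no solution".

First find gcd(15215, 185015):
185015 = 12·15215 + 2435
15215 = 6·2435 + 605
2435 = 4·605 + 15
605 = 40·15 + 5
15 = 3·5 + 0
gcd = 5 and 5 | 75285, so solutions exist. Divide through by 5: 3043x ≡ 15057 (mod 37003).
Now find 3043⁻¹ mod 37003:
37003 = 12*3043 + 487
3043 = 6*487 + 121
487 = 4*121 + 3
121 = 40*3 + 1
3 = 3*1 + 0
Back-substitute:
1 = 121 − 40·3
1 = −40·487 + 161·121
1 = 161·3043 − 1006·487
1 = −1006·37003 + 12233·3043
So 3043⁻¹ ≡ 12233 (mod 37003).
Then x ≡ 12233·15057 ≡ 28350 (mod 37003); the smallest non-negative solution is x = 28350.

28350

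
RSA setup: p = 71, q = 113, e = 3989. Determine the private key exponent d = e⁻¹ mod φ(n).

φ(n) = (p−1)(q−1) = 70·112 = 7840.
Need d with 3989·d ≡ 1 (mod 7840). Apply the extended Euclidean algorithm:
7840 = 1*3989 + 3851
3989 = 1*3851 + 138
3851 = 27*138 + 125
138 = 1*125 + 13
125 = 9*13 + 8
13 = 1*8 + 5
8 = 1*5 + 3
5 = 1*3 + 2
3 = 1*2 + 1
2 = 2*1 + 0
Back-substitute:
1 = 3 − 2
1 = −5 + 2·3
1 = 2·8 − 3·5
1 = −3·13 + 5·8
1 = 5·125 − 48·13
1 = −48·138 + 53·125
1 = 53·3851 − 1479·138
1 = −1479·3989 + 1532·3851
1 = 1532·7840 − 3011·3989
So 3989·(-3011) ≡ 1 (mod 7840), hence d ≡ -3011 ≡ 4829 (mod 7840).

4829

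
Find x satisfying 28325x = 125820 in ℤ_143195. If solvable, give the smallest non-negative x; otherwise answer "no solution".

First find gcd(28325, 143195):
143195 = 5×28325 + 1570
28325 = 18×1570 + 65
1570 = 24×65 + 10
65 = 6×10 + 5
10 = 2×5 + 0
gcd = 5 and 5 | 125820, so solutions exist. Divide through by 5: 5665x ≡ 25164 (mod 28639).
Now find 5665⁻¹ mod 28639:
28639 = 5×5665 + 314
5665 = 18×314 + 13
314 = 24×13 + 2
13 = 6×2 + 1
2 = 2×1 + 0
Back-substitute:
1 = 13 − 6·2
1 = −6·314 + 145·13
1 = 145·5665 − 2616·314
1 = −2616·28639 + 13225·5665
So 5665⁻¹ ≡ 13225 (mod 28639).
Then x ≡ 13225·25164 ≡ 8720 (mod 28639); the smallest non-negative solution is x = 8720.

8720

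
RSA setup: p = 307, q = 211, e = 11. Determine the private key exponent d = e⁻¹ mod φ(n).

φ(n) = (p−1)(q−1) = 306·210 = 64260.
Need d with 11·d ≡ 1 (mod 64260). Apply the extended Euclidean algorithm:
64260 = 5841·11 + 9
11 = 1·9 + 2
9 = 4·2 + 1
2 = 2·1 + 0
Back-substitute:
1 = 9 − 4·2
1 = −4·11 + 5·9
1 = 5·64260 − 29209·11
So 11·(-29209) ≡ 1 (mod 64260), hence d ≡ -29209 ≡ 35051 (mod 64260).

35051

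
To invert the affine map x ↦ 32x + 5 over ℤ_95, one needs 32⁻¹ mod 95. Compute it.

Run Euclid on (95, 32):
95 = 2×32 + 31
32 = 1×31 + 1
31 = 31×1 + 0
Since gcd(32, 95) = 1, back-substitute to write 1 as a combination:
1 = 32 − 31
1 = −95 + 3·32
So 32·3 ≡ 1 (mod 95).

3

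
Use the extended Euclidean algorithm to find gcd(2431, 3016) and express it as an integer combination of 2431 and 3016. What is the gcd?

13

Euclidean algorithm:
3016 = 1·2431 + 585
2431 = 4·585 + 91
585 = 6·91 + 39
91 = 2·39 + 13
39 = 3·13 + 0
gcd(2431, 3016) = 13.
Back-substituting:
13 = 91 − 2·39
13 = −2·585 + 13·91
13 = 13·2431 − 54·585
13 = −54·3016 + 67·2431
So 13 = (-54)·3016 + (67)·2431.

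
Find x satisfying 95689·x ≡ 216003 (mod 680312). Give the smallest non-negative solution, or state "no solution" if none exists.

114787

First find gcd(95689, 680312):
680312 = 7×95689 + 10489
95689 = 9×10489 + 1288
10489 = 8×1288 + 185
1288 = 6×185 + 178
185 = 1×178 + 7
178 = 25×7 + 3
7 = 2×3 + 1
3 = 3×1 + 0
gcd = 1, so a unique solution mod 680312 exists.
Back-substitute for the Bézout coefficients:
1 = 7 − 2·3
1 = −2·178 + 51·7
1 = 51·185 − 53·178
1 = −53·1288 + 369·185
1 = 369·10489 − 3005·1288
1 = −3005·95689 + 27414·10489
1 = 27414·680312 − 194903·95689
So 95689·(-194903) ≡ 1 (mod 680312), giving 95689⁻¹ ≡ 485409.
x ≡ 95689⁻¹·216003 ≡ 485409·216003 ≡ 114787 (mod 680312).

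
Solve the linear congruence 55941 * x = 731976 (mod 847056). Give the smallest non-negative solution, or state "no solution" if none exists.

First find gcd(55941, 847056):
847056 = 15×55941 + 7941
55941 = 7×7941 + 354
7941 = 22×354 + 153
354 = 2×153 + 48
153 = 3×48 + 9
48 = 5×9 + 3
9 = 3×3 + 0
gcd = 3 and 3 | 731976, so solutions exist. Divide through by 3: 18647x ≡ 243992 (mod 282352).
Now find 18647⁻¹ mod 282352:
282352 = 15*18647 + 2647
18647 = 7*2647 + 118
2647 = 22*118 + 51
118 = 2*51 + 16
51 = 3*16 + 3
16 = 5*3 + 1
3 = 3*1 + 0
Back-substitute:
1 = 16 − 5·3
1 = −5·51 + 16·16
1 = 16·118 − 37·51
1 = −37·2647 + 830·118
1 = 830·18647 − 5847·2647
1 = −5847·282352 + 88535·18647
So 18647⁻¹ ≡ 88535 (mod 282352).
Then x ≡ 88535·243992 ≡ 209608 (mod 282352); the smallest non-negative solution is x = 209608.

209608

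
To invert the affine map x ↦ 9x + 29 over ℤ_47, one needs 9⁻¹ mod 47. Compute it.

Apply the Euclidean algorithm to 47 and 9:
47 = 5×9 + 2
9 = 4×2 + 1
2 = 2×1 + 0
The gcd is 1. Working backward:
1 = 9 − 4·2
1 = −4·47 + 21·9
So 9·21 ≡ 1 (mod 47).

21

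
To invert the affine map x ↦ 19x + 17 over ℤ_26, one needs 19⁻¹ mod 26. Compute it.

11

Run Euclid on (26, 19):
26 = 1·19 + 7
19 = 2·7 + 5
7 = 1·5 + 2
5 = 2·2 + 1
2 = 2·1 + 0
The gcd is 1. Working backward:
1 = 5 − 2·2
1 = −2·7 + 3·5
1 = 3·19 − 8·7
1 = −8·26 + 11·19
So 19·11 ≡ 1 (mod 26).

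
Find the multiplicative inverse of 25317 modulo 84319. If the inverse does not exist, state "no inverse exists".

81548

gcd(84319, 25317) by repeated division:
84319 = 3·25317 + 8368
25317 = 3·8368 + 213
8368 = 39·213 + 61
213 = 3·61 + 30
61 = 2·30 + 1
30 = 30·1 + 0
The gcd is 1. Working backward:
1 = 61 − 2·30
1 = −2·213 + 7·61
1 = 7·8368 − 275·213
1 = −275·25317 + 832·8368
1 = 832·84319 − 2771·25317
So 25317·(-2771) ≡ 1 (mod 84319), and -2771 ≡ 81548 (mod 84319).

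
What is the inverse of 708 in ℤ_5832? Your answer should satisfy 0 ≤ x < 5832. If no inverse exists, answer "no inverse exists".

Euclidean algorithm on 5832, 708:
5832 = 8·708 + 168
708 = 4·168 + 36
168 = 4·36 + 24
36 = 1·24 + 12
24 = 2·12 + 0
Since gcd = 12 > 1, 708 is not a unit mod 5832.

no inverse exists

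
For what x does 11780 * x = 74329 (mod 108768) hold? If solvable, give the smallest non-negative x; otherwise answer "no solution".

no solution

gcd(11780, 108768):
108768 = 9×11780 + 2748
11780 = 4×2748 + 788
2748 = 3×788 + 384
788 = 2×384 + 20
384 = 19×20 + 4
20 = 5×4 + 0
gcd = 4, but 4 ∤ 74329, so the congruence has no solution.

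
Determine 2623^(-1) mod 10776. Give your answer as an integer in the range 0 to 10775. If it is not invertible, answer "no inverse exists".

gcd(10776, 2623) by repeated division:
10776 = 4*2623 + 284
2623 = 9*284 + 67
284 = 4*67 + 16
67 = 4*16 + 3
16 = 5*3 + 1
3 = 3*1 + 0
gcd = 1, so the inverse exists. Back-substitute:
1 = 16 − 5·3
1 = −5·67 + 21·16
1 = 21·284 − 89·67
1 = −89·2623 + 822·284
1 = 822·10776 − 3377·2623
Hence 2623⁻¹ ≡ -3377 ≡ 7399 (mod 10776).

7399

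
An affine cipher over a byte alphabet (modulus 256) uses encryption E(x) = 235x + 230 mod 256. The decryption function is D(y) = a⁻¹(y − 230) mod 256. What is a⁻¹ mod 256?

195

Run Euclid on (256, 235):
256 = 1×235 + 21
235 = 11×21 + 4
21 = 5×4 + 1
4 = 4×1 + 0
Since gcd(235, 256) = 1, back-substitute to write 1 as a combination:
1 = 21 − 5·4
1 = −5·235 + 56·21
1 = 56·256 − 61·235
Hence 235⁻¹ ≡ -61 ≡ 195 (mod 256).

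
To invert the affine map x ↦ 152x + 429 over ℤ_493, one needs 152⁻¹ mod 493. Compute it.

373

Apply the Euclidean algorithm to 493 and 152:
493 = 3×152 + 37
152 = 4×37 + 4
37 = 9×4 + 1
4 = 4×1 + 0
gcd = 1, so the inverse exists. Back-substitute:
1 = 37 − 9·4
1 = −9·152 + 37·37
1 = 37·493 − 120·152
Thus 152·(-120) ≡ 1 (mod 493); reducing, -120 mod 493 = 373.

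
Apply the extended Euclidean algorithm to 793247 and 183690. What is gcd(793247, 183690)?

Repeated division:
793247 = 4·183690 + 58487
183690 = 3·58487 + 8229
58487 = 7·8229 + 884
8229 = 9·884 + 273
884 = 3·273 + 65
273 = 4·65 + 13
65 = 5·13 + 0
gcd(793247, 183690) = 13.
Back-substituting:
13 = 273 − 4·65
13 = −4·884 + 13·273
13 = 13·8229 − 121·884
13 = −121·58487 + 860·8229
13 = 860·183690 − 2701·58487
13 = −2701·793247 + 11664·183690
So 13 = (-2701)·793247 + (11664)·183690.

13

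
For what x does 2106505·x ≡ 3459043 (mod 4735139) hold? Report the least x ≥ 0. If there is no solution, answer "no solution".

First find gcd(2106505, 4735139):
4735139 = 2×2106505 + 522129
2106505 = 4×522129 + 17989
522129 = 29×17989 + 448
17989 = 40×448 + 69
448 = 6×69 + 34
69 = 2×34 + 1
34 = 34×1 + 0
gcd = 1, so a unique solution mod 4735139 exists.
Back-substitute for the Bézout coefficients:
1 = 69 − 2·34
1 = −2·448 + 13·69
1 = 13·17989 − 522·448
1 = −522·522129 + 15151·17989
1 = 15151·2106505 − 61126·522129
1 = −61126·4735139 + 137403·2106505
So 2106505·(137403) ≡ 1 (mod 4735139), giving 2106505⁻¹ ≡ 137403.
x ≡ 2106505⁻¹·3459043 ≡ 137403·3459043 ≡ 2778482 (mod 4735139).

2778482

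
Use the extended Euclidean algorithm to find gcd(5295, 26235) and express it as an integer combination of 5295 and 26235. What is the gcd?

Apply Euclid's algorithm to 26235 and 5295:
26235 = 4*5295 + 5055
5295 = 1*5055 + 240
5055 = 21*240 + 15
240 = 16*15 + 0
gcd(5295, 26235) = 15.
Working backward:
15 = 5055 − 21·240
15 = −21·5295 + 22·5055
15 = 22·26235 − 109·5295
So 15 = (22)·26235 + (-109)·5295.

15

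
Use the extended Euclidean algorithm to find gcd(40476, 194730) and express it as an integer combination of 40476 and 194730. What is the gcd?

6

Euclidean algorithm:
194730 = 4*40476 + 32826
40476 = 1*32826 + 7650
32826 = 4*7650 + 2226
7650 = 3*2226 + 972
2226 = 2*972 + 282
972 = 3*282 + 126
282 = 2*126 + 30
126 = 4*30 + 6
30 = 5*6 + 0
gcd(40476, 194730) = 6.
Working backward:
6 = 126 − 4·30
6 = −4·282 + 9·126
6 = 9·972 − 31·282
6 = −31·2226 + 71·972
6 = 71·7650 − 244·2226
6 = −244·32826 + 1047·7650
6 = 1047·40476 − 1291·32826
6 = −1291·194730 + 6211·40476
So 6 = (-1291)·194730 + (6211)·40476.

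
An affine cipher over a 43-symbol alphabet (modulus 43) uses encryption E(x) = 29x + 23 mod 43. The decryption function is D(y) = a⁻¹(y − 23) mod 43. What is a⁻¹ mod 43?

3

Apply the Euclidean algorithm to 43 and 29:
43 = 1*29 + 14
29 = 2*14 + 1
14 = 14*1 + 0
The gcd is 1. Working backward:
1 = 29 − 2·14
1 = −2·43 + 3·29
So 29·3 ≡ 1 (mod 43).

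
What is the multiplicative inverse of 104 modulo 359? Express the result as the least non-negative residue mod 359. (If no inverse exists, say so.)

gcd(359, 104) by repeated division:
359 = 3·104 + 47
104 = 2·47 + 10
47 = 4·10 + 7
10 = 1·7 + 3
7 = 2·3 + 1
3 = 3·1 + 0
gcd = 1, so the inverse exists. Back-substitute:
1 = 7 − 2·3
1 = −2·10 + 3·7
1 = 3·47 − 14·10
1 = −14·104 + 31·47
1 = 31·359 − 107·104
Thus 104·(-107) ≡ 1 (mod 359); reducing, -107 mod 359 = 252.

252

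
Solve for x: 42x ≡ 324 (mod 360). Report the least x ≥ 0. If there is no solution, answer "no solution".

First find gcd(42, 360):
360 = 8×42 + 24
42 = 1×24 + 18
24 = 1×18 + 6
18 = 3×6 + 0
gcd = 6 and 6 | 324, so solutions exist. Divide through by 6: 7x ≡ 54 (mod 60).
Now find 7⁻¹ mod 60:
60 = 8*7 + 4
7 = 1*4 + 3
4 = 1*3 + 1
3 = 3*1 + 0
Back-substitute:
1 = 4 − 3
1 = −7 + 2·4
1 = 2·60 − 17·7
So 7·(-17) ≡ 1 (mod 60), i.e. 7⁻¹ ≡ 43.
Then x ≡ 43·54 ≡ 42 (mod 60); the smallest non-negative solution is x = 42.

42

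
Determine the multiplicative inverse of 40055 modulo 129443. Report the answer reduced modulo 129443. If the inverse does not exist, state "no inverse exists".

Run Euclid on (129443, 40055):
129443 = 3×40055 + 9278
40055 = 4×9278 + 2943
9278 = 3×2943 + 449
2943 = 6×449 + 249
449 = 1×249 + 200
249 = 1×200 + 49
200 = 4×49 + 4
49 = 12×4 + 1
4 = 4×1 + 0
gcd = 1, so the inverse exists. Back-substitute:
1 = 49 − 12·4
1 = −12·200 + 49·49
1 = 49·249 − 61·200
1 = −61·449 + 110·249
1 = 110·2943 − 721·449
1 = −721·9278 + 2273·2943
1 = 2273·40055 − 9813·9278
1 = −9813·129443 + 31712·40055
So 40055·31712 ≡ 1 (mod 129443).

31712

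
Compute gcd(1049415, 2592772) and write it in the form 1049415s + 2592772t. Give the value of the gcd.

1

Repeated division:
2592772 = 2·1049415 + 493942
1049415 = 2·493942 + 61531
493942 = 8·61531 + 1694
61531 = 36·1694 + 547
1694 = 3·547 + 53
547 = 10·53 + 17
53 = 3·17 + 2
17 = 8·2 + 1
2 = 2·1 + 0
gcd(1049415, 2592772) = 1.
Working backward:
1 = 17 − 8·2
1 = −8·53 + 25·17
1 = 25·547 − 258·53
1 = −258·1694 + 799·547
1 = 799·61531 − 29022·1694
1 = −29022·493942 + 232975·61531
1 = 232975·1049415 − 494972·493942
1 = −494972·2592772 + 1222919·1049415
So 1 = (-494972)·2592772 + (1222919)·1049415.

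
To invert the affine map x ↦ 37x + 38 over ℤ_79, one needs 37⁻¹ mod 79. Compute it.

Apply the Euclidean algorithm to 79 and 37:
79 = 2×37 + 5
37 = 7×5 + 2
5 = 2×2 + 1
2 = 2×1 + 0
gcd = 1, so the inverse exists. Back-substitute:
1 = 5 − 2·2
1 = −2·37 + 15·5
1 = 15·79 − 32·37
Thus 37·(-32) ≡ 1 (mod 79); reducing, -32 mod 79 = 47.

47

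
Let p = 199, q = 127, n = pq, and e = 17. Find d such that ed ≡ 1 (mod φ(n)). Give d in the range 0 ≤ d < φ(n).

φ(n) = (p−1)(q−1) = 198·126 = 24948.
Need d with 17·d ≡ 1 (mod 24948). Apply the extended Euclidean algorithm:
24948 = 1467×17 + 9
17 = 1×9 + 8
9 = 1×8 + 1
8 = 8×1 + 0
Back-substitute:
1 = 9 − 8
1 = −17 + 2·9
1 = 2·24948 − 2935·17
So 17·(-2935) ≡ 1 (mod 24948), hence d ≡ -2935 ≡ 22013 (mod 24948).

22013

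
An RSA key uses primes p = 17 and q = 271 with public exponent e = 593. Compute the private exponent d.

1457

φ(n) = (p−1)(q−1) = 16·270 = 4320.
Need d with 593·d ≡ 1 (mod 4320). Apply the extended Euclidean algorithm:
4320 = 7*593 + 169
593 = 3*169 + 86
169 = 1*86 + 83
86 = 1*83 + 3
83 = 27*3 + 2
3 = 1*2 + 1
2 = 2*1 + 0
Back-substitute:
1 = 3 − 2
1 = −83 + 28·3
1 = 28·86 − 29·83
1 = −29·169 + 57·86
1 = 57·593 − 200·169
1 = −200·4320 + 1457·593
So 593·1457 ≡ 1 (mod 4320), hence d = 1457.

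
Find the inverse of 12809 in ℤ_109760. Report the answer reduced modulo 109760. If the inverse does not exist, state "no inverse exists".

Apply the Euclidean algorithm to 109760 and 12809:
109760 = 8·12809 + 7288
12809 = 1·7288 + 5521
7288 = 1·5521 + 1767
5521 = 3·1767 + 220
1767 = 8·220 + 7
220 = 31·7 + 3
7 = 2·3 + 1
3 = 3·1 + 0
Since gcd(12809, 109760) = 1, back-substitute to write 1 as a combination:
1 = 7 − 2·3
1 = −2·220 + 63·7
1 = 63·1767 − 506·220
1 = −506·5521 + 1581·1767
1 = 1581·7288 − 2087·5521
1 = −2087·12809 + 3668·7288
1 = 3668·109760 − 31431·12809
Thus 12809·(-31431) ≡ 1 (mod 109760); reducing, -31431 mod 109760 = 78329.

78329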